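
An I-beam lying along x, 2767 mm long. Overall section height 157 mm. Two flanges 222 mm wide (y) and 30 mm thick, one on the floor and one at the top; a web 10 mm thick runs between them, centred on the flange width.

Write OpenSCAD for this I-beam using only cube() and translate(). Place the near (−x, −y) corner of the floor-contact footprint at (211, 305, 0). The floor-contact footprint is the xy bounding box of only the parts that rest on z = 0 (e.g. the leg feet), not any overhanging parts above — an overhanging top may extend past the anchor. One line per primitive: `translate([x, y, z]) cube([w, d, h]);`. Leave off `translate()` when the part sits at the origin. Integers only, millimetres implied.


translate([211, 305, 0]) cube([2767, 222, 30]);
translate([211, 411, 30]) cube([2767, 10, 97]);
translate([211, 305, 127]) cube([2767, 222, 30]);


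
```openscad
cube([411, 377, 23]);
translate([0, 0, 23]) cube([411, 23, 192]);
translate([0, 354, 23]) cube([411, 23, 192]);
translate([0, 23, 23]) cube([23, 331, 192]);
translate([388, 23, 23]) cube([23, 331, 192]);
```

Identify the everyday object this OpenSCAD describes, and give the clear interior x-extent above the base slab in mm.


An open box. The internal width is 365 mm.

A 411×377 base slab with four walls standing on it — an open box. The base is 411 mm wide and the walls are 23 mm thick, so the internal width is 411 − 2 × 23 = 365 mm.


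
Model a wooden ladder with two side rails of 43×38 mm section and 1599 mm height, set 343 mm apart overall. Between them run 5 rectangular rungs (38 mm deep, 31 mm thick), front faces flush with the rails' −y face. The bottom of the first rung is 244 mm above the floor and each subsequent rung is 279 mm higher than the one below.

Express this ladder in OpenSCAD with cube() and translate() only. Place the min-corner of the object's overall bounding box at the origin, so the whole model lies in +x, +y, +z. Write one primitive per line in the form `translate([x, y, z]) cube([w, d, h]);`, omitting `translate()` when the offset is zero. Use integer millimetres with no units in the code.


cube([43, 38, 1599]);
translate([300, 0, 0]) cube([43, 38, 1599]);
translate([43, 0, 244]) cube([257, 38, 31]);
translate([43, 0, 523]) cube([257, 38, 31]);
translate([43, 0, 802]) cube([257, 38, 31]);
translate([43, 0, 1081]) cube([257, 38, 31]);
translate([43, 0, 1360]) cube([257, 38, 31]);


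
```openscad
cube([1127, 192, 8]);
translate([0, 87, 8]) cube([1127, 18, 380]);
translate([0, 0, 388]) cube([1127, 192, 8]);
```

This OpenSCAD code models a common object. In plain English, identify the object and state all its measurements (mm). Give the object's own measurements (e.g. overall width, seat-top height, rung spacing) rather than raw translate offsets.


An I-beam lying along x, 1127 mm long. Overall section height 396 mm. Two flanges 192 mm wide (y) and 8 mm thick, one on the floor and one at the top; a web 18 mm thick runs between them, centred on the flange width.


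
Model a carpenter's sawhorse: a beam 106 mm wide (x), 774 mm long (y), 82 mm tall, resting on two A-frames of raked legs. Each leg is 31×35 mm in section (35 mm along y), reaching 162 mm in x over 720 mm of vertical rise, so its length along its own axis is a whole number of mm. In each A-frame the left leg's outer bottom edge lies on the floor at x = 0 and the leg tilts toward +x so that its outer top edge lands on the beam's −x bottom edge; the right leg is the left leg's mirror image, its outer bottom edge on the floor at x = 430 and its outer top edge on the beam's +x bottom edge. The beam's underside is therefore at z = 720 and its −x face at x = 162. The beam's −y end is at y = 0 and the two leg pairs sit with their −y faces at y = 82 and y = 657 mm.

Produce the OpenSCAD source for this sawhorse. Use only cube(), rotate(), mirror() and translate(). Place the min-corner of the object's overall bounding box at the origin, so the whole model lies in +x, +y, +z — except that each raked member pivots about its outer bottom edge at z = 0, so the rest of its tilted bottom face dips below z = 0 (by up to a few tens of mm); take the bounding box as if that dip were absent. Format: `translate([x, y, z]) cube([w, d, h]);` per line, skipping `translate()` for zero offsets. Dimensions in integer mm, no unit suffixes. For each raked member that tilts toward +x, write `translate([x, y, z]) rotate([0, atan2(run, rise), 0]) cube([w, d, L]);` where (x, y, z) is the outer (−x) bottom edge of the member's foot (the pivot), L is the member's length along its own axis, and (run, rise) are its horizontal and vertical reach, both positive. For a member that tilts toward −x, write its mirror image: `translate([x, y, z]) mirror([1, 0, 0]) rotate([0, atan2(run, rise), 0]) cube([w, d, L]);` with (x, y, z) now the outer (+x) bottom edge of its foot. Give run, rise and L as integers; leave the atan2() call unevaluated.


translate([162, 0, 720]) cube([106, 774, 82]);
translate([0, 82, 0]) rotate([0, atan2(162, 720), 0]) cube([31, 35, 738]);
translate([430, 82, 0]) mirror([1, 0, 0]) rotate([0, atan2(162, 720), 0]) cube([31, 35, 738]);
translate([0, 657, 0]) rotate([0, atan2(162, 720), 0]) cube([31, 35, 738]);
translate([430, 657, 0]) mirror([1, 0, 0]) rotate([0, atan2(162, 720), 0]) cube([31, 35, 738]);


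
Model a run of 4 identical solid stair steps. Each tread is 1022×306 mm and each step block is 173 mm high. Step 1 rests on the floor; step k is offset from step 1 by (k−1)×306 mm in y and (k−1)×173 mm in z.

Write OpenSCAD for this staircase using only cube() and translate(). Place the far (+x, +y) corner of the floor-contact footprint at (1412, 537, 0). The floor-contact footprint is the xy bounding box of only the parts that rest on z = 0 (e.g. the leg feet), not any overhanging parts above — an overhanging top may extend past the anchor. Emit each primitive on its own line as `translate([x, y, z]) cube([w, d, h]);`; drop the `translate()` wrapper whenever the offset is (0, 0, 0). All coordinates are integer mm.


translate([390, 231, 0]) cube([1022, 306, 173]);
translate([390, 537, 173]) cube([1022, 306, 173]);
translate([390, 843, 346]) cube([1022, 306, 173]);
translate([390, 1149, 519]) cube([1022, 306, 173]);


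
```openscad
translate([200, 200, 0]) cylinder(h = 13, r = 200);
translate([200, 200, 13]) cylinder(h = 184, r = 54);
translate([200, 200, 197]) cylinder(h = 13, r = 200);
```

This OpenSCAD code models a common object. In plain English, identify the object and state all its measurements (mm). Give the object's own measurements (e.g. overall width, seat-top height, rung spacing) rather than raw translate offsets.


A spool: two coaxial disc flanges of radius 200 mm and thickness 13 mm, joined by a core cylinder of radius 54 mm and height 184 mm. The lower flange rests on z = 0 and the three cylinders share a vertical axis.


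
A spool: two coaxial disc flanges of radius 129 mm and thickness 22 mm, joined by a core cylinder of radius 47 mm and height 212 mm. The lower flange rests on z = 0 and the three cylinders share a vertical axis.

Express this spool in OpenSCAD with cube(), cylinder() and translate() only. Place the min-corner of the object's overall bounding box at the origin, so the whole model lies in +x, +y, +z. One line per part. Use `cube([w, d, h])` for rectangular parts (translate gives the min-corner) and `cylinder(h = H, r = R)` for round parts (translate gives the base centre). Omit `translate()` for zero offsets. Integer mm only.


translate([129, 129, 0]) cylinder(h = 22, r = 129);
translate([129, 129, 22]) cylinder(h = 212, r = 47);
translate([129, 129, 234]) cylinder(h = 22, r = 129);


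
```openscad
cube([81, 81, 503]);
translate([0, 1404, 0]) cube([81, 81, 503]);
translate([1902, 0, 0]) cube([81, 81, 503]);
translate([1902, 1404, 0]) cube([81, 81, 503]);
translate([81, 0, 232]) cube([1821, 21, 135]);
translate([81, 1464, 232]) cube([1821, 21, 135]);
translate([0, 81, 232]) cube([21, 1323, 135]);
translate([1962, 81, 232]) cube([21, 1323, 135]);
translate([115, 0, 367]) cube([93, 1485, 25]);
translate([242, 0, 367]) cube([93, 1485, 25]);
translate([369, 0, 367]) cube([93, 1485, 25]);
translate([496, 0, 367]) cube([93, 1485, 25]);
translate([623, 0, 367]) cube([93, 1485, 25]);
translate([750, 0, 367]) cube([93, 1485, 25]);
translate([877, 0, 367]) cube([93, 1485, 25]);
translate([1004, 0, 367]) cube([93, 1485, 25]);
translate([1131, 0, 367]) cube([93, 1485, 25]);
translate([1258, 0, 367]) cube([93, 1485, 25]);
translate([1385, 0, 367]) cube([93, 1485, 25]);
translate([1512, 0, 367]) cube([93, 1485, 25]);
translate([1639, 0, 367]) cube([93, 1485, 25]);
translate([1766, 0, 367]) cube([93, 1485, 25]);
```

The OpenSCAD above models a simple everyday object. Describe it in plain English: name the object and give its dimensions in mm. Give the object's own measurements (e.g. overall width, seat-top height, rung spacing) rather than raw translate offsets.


A bed frame 1983 mm long (x) by 1485 mm wide (y). Four 81×81 mm corner posts, 503 mm tall, at the corners of the footprint. Four rails of 21 mm thickness and 135 mm height run between adjacent posts with their undersides at z = 232 mm, their outer faces flush with the outside of the frame (the two x-running rails run between the posts' inner faces; the two y-running rails run between the posts' inner faces). 14 slats, each 93 mm wide (x) and 25 mm thick, lie across the top of the two x-running rails, running the full 1485 mm width of the frame in y; along x they sit between the end posts with a 34 mm gap after the −x posts and between neighbouring slats, leaving 43 mm before the +x posts.


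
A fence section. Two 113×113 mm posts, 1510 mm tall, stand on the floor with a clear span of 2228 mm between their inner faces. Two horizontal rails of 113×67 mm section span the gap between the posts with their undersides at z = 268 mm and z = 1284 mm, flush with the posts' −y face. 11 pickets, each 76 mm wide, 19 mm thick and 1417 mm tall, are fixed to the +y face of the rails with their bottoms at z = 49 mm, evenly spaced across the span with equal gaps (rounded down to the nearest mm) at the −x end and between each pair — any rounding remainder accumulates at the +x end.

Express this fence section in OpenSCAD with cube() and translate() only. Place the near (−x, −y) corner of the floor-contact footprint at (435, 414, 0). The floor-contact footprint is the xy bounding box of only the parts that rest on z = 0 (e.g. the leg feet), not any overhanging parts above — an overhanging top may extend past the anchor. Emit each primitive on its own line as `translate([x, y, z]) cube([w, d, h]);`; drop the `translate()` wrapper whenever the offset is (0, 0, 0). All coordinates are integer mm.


translate([435, 414, 0]) cube([113, 113, 1510]);
translate([2776, 414, 0]) cube([113, 113, 1510]);
translate([548, 414, 268]) cube([2228, 113, 67]);
translate([548, 414, 1284]) cube([2228, 113, 67]);
translate([664, 527, 49]) cube([76, 19, 1417]);
translate([856, 527, 49]) cube([76, 19, 1417]);
translate([1048, 527, 49]) cube([76, 19, 1417]);
translate([1240, 527, 49]) cube([76, 19, 1417]);
translate([1432, 527, 49]) cube([76, 19, 1417]);
translate([1624, 527, 49]) cube([76, 19, 1417]);
translate([1816, 527, 49]) cube([76, 19, 1417]);
translate([2008, 527, 49]) cube([76, 19, 1417]);
translate([2200, 527, 49]) cube([76, 19, 1417]);
translate([2392, 527, 49]) cube([76, 19, 1417]);
translate([2584, 527, 49]) cube([76, 19, 1417]);


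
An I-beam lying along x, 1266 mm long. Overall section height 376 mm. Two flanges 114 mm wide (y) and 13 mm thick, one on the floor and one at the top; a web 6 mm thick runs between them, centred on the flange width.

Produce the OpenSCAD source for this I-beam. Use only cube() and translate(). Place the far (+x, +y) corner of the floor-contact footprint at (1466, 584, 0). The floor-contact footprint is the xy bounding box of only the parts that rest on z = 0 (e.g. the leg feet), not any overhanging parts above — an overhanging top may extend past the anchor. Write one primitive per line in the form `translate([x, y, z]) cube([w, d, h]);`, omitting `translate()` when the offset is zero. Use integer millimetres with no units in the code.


translate([200, 470, 0]) cube([1266, 114, 13]);
translate([200, 524, 13]) cube([1266, 6, 350]);
translate([200, 470, 363]) cube([1266, 114, 13]);


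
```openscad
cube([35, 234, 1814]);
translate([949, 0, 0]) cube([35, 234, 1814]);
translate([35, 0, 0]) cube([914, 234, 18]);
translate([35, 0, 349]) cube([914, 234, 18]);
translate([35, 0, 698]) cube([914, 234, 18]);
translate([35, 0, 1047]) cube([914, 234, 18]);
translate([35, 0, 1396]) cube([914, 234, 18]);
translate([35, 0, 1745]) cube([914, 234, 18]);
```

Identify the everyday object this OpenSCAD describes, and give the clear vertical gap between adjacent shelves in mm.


A bookshelf. The clear shelf gap is 331 mm.

Two tall side panels with 6 horizontal boards between them — a bookshelf. The first two shelf undersides are at z = 0 and z = 349; with shelf thickness 18, the clear gap is 349 − 0 − 18 = 331 mm.


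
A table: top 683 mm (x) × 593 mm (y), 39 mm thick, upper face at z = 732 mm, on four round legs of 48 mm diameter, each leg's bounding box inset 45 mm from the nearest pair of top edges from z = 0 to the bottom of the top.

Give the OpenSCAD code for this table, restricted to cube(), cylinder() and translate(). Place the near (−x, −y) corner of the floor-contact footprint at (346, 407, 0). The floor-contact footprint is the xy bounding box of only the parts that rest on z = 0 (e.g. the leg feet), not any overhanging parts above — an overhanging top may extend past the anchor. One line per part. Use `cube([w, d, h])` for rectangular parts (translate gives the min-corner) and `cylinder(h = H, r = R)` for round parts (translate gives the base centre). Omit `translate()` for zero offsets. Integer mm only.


// leg_h = 732 - 39 = 693
translate([301, 362, 693]) cube([683, 593, 39]);
translate([370, 431, 0]) cylinder(h = 693, r = 24);
translate([915, 431, 0]) cylinder(h = 693, r = 24);
translate([370, 886, 0]) cylinder(h = 693, r = 24);
translate([915, 886, 0]) cylinder(h = 693, r = 24);


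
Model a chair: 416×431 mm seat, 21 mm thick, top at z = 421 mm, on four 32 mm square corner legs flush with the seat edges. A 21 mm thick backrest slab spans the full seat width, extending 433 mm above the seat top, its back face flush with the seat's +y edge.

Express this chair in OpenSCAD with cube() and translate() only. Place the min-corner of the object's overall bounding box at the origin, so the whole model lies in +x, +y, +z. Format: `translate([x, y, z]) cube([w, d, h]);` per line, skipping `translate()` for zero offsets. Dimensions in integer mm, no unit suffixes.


// leg_h = 421 - 21 = 400
translate([0, 0, 400]) cube([416, 431, 21]);
cube([32, 32, 400]);
translate([384, 0, 0]) cube([32, 32, 400]);
translate([0, 399, 0]) cube([32, 32, 400]);
translate([384, 399, 0]) cube([32, 32, 400]);
translate([0, 410, 421]) cube([416, 21, 433]);


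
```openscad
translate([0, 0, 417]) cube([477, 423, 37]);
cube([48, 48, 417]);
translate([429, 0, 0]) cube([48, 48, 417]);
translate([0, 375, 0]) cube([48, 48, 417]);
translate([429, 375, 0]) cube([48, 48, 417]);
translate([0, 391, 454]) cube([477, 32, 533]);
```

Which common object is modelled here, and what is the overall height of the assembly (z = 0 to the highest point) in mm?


A chair. The overall height is 987 mm.

A slab on four corner posts with a tall panel at the back — a chair. The seat slab sits at z = 417 with thickness 37, and the 533 mm backrest starts at the seat top, so the overall height is 417 + 37 + 533 = 987 mm.


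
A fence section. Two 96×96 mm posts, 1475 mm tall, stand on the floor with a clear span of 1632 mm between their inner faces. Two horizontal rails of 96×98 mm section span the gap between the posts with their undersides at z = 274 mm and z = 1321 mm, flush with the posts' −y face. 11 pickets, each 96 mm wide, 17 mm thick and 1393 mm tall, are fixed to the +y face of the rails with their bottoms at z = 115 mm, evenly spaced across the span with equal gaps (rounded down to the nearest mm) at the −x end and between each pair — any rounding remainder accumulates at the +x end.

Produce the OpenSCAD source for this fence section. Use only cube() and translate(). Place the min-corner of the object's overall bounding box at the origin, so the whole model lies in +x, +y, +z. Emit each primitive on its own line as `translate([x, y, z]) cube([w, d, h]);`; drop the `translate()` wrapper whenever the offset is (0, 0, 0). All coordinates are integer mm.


cube([96, 96, 1475]);
translate([1728, 0, 0]) cube([96, 96, 1475]);
translate([96, 0, 274]) cube([1632, 96, 98]);
translate([96, 0, 1321]) cube([1632, 96, 98]);
translate([144, 96, 115]) cube([96, 17, 1393]);
translate([288, 96, 115]) cube([96, 17, 1393]);
translate([432, 96, 115]) cube([96, 17, 1393]);
translate([576, 96, 115]) cube([96, 17, 1393]);
translate([720, 96, 115]) cube([96, 17, 1393]);
translate([864, 96, 115]) cube([96, 17, 1393]);
translate([1008, 96, 115]) cube([96, 17, 1393]);
translate([1152, 96, 115]) cube([96, 17, 1393]);
translate([1296, 96, 115]) cube([96, 17, 1393]);
translate([1440, 96, 115]) cube([96, 17, 1393]);
translate([1584, 96, 115]) cube([96, 17, 1393]);


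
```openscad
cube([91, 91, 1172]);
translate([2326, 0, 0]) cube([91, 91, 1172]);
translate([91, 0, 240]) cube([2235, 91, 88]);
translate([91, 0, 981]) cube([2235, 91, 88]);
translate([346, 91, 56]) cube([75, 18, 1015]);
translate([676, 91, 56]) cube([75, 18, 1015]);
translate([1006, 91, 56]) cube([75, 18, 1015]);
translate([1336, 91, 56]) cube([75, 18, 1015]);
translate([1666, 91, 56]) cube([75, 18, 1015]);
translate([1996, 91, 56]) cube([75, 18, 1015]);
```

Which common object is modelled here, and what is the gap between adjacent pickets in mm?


A fence section. The picket gap is 255 mm.

Two posts, two rails, 6 pickets — a fence section. Span 2235 mm holds 6 pickets of 75 mm with 7 equal gaps: ⌊(2235 − 6·75) / 7⌋ = 255 mm.


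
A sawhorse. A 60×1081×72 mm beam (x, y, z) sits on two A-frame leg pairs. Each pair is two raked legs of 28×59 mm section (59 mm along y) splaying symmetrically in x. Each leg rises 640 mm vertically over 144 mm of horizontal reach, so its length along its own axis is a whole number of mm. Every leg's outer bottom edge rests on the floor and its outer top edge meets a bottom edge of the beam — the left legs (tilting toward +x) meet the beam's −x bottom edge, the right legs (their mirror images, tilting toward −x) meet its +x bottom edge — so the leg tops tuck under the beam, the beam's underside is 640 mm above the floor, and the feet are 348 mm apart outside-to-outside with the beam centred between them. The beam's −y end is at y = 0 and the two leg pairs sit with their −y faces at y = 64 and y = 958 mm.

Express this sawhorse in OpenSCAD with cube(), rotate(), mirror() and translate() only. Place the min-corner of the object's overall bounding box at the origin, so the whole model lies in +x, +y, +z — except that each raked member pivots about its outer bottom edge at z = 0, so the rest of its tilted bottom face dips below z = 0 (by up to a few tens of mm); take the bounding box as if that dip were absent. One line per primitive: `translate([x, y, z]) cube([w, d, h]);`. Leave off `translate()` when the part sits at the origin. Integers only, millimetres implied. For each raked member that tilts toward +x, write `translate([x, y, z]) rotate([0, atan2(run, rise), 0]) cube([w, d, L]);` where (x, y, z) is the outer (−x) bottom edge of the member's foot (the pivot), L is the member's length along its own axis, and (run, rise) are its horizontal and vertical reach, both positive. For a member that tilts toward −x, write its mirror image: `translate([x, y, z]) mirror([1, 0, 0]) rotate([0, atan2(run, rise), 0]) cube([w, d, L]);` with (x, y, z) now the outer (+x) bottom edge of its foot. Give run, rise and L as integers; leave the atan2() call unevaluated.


translate([144, 0, 640]) cube([60, 1081, 72]);
translate([0, 64, 0]) rotate([0, atan2(144, 640), 0]) cube([28, 59, 656]);
translate([348, 64, 0]) mirror([1, 0, 0]) rotate([0, atan2(144, 640), 0]) cube([28, 59, 656]);
translate([0, 958, 0]) rotate([0, atan2(144, 640), 0]) cube([28, 59, 656]);
translate([348, 958, 0]) mirror([1, 0, 0]) rotate([0, atan2(144, 640), 0]) cube([28, 59, 656]);


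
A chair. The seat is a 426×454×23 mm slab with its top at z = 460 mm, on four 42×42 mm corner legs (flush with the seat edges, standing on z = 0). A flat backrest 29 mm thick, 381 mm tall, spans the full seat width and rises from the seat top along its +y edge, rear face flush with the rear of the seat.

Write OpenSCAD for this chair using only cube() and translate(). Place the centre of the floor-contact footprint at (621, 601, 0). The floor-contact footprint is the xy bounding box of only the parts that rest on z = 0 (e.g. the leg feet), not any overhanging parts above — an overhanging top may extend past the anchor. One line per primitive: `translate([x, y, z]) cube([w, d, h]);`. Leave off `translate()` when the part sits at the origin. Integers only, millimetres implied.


// leg_h = 460 - 23 = 437
translate([408, 374, 437]) cube([426, 454, 23]);
translate([408, 374, 0]) cube([42, 42, 437]);
translate([792, 374, 0]) cube([42, 42, 437]);
translate([408, 786, 0]) cube([42, 42, 437]);
translate([792, 786, 0]) cube([42, 42, 437]);
translate([408, 799, 460]) cube([426, 29, 381]);


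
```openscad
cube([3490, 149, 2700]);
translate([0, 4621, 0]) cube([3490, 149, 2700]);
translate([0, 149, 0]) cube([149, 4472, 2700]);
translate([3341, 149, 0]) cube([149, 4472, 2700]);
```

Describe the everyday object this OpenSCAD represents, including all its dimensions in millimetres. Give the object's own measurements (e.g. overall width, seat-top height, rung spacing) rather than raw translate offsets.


The wall frame of a small rectangular building: four walls, each 2700 mm tall and 149 mm thick, enclosing a footprint 3490 mm (x) by 4770 mm (y) outside-to-outside, with no floor or roof. The front and back walls (the −y and +y sides) span the full width; the two side walls fit between them.


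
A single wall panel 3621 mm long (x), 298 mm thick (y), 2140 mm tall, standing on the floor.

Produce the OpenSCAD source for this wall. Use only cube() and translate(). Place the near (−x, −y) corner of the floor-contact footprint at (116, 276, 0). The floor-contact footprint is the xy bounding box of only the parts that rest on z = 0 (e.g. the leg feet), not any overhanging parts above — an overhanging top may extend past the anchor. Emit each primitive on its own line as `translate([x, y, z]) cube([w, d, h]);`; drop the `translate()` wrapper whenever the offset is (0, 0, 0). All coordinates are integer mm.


translate([116, 276, 0]) cube([3621, 298, 2140]);


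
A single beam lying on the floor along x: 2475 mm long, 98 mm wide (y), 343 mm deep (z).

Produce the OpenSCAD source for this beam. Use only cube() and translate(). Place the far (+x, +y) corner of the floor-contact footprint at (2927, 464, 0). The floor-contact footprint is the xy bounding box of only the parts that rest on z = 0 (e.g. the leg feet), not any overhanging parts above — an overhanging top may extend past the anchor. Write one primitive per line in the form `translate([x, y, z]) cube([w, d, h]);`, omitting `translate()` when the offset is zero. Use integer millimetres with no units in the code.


translate([452, 366, 0]) cube([2475, 98, 343]);


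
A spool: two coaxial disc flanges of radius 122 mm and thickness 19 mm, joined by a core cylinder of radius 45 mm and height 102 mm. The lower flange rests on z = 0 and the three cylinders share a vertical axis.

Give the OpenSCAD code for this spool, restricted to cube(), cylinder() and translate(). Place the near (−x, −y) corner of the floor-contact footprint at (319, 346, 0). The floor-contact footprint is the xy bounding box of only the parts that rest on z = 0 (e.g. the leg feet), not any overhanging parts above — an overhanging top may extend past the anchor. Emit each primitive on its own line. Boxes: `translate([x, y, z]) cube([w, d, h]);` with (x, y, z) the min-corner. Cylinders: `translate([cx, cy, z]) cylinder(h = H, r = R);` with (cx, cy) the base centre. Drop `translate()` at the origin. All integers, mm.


translate([441, 468, 0]) cylinder(h = 19, r = 122);
translate([441, 468, 19]) cylinder(h = 102, r = 45);
translate([441, 468, 121]) cylinder(h = 19, r = 122);


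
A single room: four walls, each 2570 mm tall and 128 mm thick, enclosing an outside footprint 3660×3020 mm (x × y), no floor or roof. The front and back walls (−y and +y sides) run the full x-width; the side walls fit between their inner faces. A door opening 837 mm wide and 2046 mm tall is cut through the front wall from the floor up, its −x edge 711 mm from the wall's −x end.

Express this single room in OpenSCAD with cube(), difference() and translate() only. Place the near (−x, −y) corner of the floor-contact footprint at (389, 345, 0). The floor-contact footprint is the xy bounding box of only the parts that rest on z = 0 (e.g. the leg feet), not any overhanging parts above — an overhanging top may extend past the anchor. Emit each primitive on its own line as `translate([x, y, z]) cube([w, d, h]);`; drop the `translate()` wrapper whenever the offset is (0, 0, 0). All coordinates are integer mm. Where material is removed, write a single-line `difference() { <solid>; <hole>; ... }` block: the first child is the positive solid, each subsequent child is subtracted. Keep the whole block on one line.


difference() { translate([389, 345, 0]) cube([3660, 128, 2570]); translate([1100, 345, 0]) cube([837, 128, 2046]); }
translate([389, 3237, 0]) cube([3660, 128, 2570]);
translate([389, 473, 0]) cube([128, 2764, 2570]);
translate([3921, 473, 0]) cube([128, 2764, 2570]);


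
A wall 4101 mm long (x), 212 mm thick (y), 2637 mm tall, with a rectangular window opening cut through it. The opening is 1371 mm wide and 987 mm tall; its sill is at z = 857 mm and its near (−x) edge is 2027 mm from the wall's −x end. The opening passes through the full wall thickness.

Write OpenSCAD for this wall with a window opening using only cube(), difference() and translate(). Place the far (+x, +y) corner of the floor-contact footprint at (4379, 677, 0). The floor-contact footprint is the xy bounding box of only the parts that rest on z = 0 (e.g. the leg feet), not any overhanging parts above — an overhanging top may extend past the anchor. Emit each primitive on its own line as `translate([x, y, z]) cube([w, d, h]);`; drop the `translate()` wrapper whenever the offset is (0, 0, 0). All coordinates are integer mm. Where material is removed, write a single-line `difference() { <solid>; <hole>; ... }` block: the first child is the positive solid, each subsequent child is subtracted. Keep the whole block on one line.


difference() { translate([278, 465, 0]) cube([4101, 212, 2637]); translate([2305, 465, 857]) cube([1371, 212, 987]); }


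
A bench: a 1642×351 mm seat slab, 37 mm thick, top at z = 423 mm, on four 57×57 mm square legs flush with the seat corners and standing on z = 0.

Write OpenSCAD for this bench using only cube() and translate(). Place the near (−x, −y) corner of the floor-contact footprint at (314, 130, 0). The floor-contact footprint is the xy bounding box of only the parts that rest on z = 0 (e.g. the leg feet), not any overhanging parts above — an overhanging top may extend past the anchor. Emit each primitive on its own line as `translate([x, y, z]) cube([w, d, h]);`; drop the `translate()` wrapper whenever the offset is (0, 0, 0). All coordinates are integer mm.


// leg_h = 423 − 37 = 386
translate([314, 130, 386]) cube([1642, 351, 37]);
translate([314, 130, 0]) cube([57, 57, 386]);
translate([314, 424, 0]) cube([57, 57, 386]);
translate([1899, 130, 0]) cube([57, 57, 386]);
translate([1899, 424, 0]) cube([57, 57, 386]);


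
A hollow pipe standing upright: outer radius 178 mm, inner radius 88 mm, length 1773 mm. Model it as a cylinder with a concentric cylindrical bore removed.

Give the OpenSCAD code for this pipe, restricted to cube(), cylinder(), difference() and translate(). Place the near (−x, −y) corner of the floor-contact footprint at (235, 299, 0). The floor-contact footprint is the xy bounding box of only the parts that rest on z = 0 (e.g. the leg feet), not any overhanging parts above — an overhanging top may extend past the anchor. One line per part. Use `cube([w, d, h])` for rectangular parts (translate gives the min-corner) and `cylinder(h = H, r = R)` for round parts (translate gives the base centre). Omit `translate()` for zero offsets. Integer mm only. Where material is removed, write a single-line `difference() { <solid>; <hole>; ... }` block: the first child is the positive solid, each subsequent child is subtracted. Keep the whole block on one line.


difference() { translate([413, 477, 0]) cylinder(h = 1773, r = 178); translate([413, 477, 0]) cylinder(h = 1773, r = 88); }


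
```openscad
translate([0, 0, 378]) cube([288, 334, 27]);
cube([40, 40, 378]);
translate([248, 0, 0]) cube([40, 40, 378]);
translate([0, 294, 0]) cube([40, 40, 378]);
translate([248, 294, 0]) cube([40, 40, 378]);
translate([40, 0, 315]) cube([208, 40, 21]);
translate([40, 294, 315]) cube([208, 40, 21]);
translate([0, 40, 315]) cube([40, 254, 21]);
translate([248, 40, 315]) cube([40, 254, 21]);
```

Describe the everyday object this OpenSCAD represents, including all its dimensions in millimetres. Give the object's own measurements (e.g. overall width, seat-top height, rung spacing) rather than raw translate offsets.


A simple wooden stool: a rectangular seat 288 mm (x) by 334 mm (y), 27 mm thick, top face at z = 405 mm, on four square legs, each 40×40 mm in cross-section. The legs rest on z = 0, each flush with a corner of the seat. Four stretchers, 40 mm wide and 21 mm tall, connect adjacent legs with their undersides at z = 315 mm, each running between the inner faces of the legs it joins and aligned with the legs' outer faces on the other axis.


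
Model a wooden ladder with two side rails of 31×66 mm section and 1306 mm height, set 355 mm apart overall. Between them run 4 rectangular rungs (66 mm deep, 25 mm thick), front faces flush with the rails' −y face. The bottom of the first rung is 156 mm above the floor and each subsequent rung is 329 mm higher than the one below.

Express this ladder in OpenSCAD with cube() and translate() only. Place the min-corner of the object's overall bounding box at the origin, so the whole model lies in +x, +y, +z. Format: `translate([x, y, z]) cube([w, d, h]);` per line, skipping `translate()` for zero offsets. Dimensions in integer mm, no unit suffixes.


// rung span = 355 - 2*31 = 293
// rung[k] z = 156 + k*329
cube([31, 66, 1306]);
translate([324, 0, 0]) cube([31, 66, 1306]);
translate([31, 0, 156]) cube([293, 66, 25]);
translate([31, 0, 485]) cube([293, 66, 25]);
translate([31, 0, 814]) cube([293, 66, 25]);
translate([31, 0, 1143]) cube([293, 66, 25]);


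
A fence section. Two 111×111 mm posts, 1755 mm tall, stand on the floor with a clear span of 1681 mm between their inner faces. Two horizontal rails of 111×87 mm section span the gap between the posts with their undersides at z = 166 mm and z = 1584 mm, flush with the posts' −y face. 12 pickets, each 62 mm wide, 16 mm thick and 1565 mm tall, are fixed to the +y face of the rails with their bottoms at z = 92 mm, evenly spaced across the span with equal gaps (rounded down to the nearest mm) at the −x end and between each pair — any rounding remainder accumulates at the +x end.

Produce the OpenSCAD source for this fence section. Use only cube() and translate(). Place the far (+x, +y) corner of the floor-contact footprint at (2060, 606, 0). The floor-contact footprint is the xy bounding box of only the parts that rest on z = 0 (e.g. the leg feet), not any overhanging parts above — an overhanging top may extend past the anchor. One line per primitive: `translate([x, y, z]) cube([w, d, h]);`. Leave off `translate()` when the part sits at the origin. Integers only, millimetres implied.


translate([157, 495, 0]) cube([111, 111, 1755]);
translate([1949, 495, 0]) cube([111, 111, 1755]);
translate([268, 495, 166]) cube([1681, 111, 87]);
translate([268, 495, 1584]) cube([1681, 111, 87]);
translate([340, 606, 92]) cube([62, 16, 1565]);
translate([474, 606, 92]) cube([62, 16, 1565]);
translate([608, 606, 92]) cube([62, 16, 1565]);
translate([742, 606, 92]) cube([62, 16, 1565]);
translate([876, 606, 92]) cube([62, 16, 1565]);
translate([1010, 606, 92]) cube([62, 16, 1565]);
translate([1144, 606, 92]) cube([62, 16, 1565]);
translate([1278, 606, 92]) cube([62, 16, 1565]);
translate([1412, 606, 92]) cube([62, 16, 1565]);
translate([1546, 606, 92]) cube([62, 16, 1565]);
translate([1680, 606, 92]) cube([62, 16, 1565]);
translate([1814, 606, 92]) cube([62, 16, 1565]);


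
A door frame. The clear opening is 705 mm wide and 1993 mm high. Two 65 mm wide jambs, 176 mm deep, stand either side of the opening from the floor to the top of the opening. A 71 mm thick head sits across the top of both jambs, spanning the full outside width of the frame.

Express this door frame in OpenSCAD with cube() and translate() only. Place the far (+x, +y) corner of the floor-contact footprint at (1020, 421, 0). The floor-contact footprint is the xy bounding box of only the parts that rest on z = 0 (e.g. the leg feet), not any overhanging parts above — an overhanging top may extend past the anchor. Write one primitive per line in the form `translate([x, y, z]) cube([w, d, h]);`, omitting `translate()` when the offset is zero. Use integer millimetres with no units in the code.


translate([185, 245, 0]) cube([65, 176, 1993]);
translate([955, 245, 0]) cube([65, 176, 1993]);
translate([185, 245, 1993]) cube([835, 176, 71]);


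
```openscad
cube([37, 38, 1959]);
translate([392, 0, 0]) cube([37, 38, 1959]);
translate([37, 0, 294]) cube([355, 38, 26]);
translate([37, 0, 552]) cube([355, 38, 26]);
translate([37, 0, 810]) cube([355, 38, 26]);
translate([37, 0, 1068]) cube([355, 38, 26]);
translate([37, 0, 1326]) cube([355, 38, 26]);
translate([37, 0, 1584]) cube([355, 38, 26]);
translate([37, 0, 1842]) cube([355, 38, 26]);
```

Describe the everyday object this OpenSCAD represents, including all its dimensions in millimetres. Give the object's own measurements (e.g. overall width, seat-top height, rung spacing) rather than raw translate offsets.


A straight ladder. Two 37×38 mm vertical rails, 1959 mm tall, stand 429 mm apart (outside-to-outside) with their front faces coplanar on the −y side. 7 rungs, each 38 mm deep and 26 mm tall, span between the inner faces of the rails, front faces flush with the rails. The lowest rung's underside is at z = 294 mm and rungs are spaced 258 mm apart (underside to underside).


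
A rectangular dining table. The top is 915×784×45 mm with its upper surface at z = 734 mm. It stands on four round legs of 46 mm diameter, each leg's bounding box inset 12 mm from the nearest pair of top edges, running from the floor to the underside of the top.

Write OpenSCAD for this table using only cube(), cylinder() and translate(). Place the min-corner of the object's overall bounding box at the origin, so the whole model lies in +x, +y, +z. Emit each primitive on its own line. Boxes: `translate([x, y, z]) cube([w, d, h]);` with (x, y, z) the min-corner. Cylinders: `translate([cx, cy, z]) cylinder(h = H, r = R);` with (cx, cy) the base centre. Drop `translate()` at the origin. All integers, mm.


translate([0, 0, 689]) cube([915, 784, 45]);
translate([35, 35, 0]) cylinder(h = 689, r = 23);
translate([880, 35, 0]) cylinder(h = 689, r = 23);
translate([35, 749, 0]) cylinder(h = 689, r = 23);
translate([880, 749, 0]) cylinder(h = 689, r = 23);


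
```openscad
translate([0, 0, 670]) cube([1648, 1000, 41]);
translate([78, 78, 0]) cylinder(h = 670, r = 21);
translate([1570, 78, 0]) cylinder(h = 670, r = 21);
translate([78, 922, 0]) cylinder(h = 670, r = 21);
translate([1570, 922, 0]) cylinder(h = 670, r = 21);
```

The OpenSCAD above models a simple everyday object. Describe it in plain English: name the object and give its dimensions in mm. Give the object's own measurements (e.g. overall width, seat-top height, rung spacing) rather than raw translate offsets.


A table: top 1648 mm (x) × 1000 mm (y), 41 mm thick, upper face at z = 711 mm, on four round legs of 42 mm diameter, each leg's bounding box inset 57 mm from the nearest pair of top edges from z = 0 to the bottom of the top.


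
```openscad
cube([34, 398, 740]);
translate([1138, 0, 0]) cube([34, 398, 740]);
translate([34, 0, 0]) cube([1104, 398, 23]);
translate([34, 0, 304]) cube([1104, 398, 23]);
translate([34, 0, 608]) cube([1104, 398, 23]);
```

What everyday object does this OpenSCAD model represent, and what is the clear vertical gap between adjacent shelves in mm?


A bookshelf. The clear shelf gap is 281 mm.

Two tall side panels with 3 horizontal boards between them — a bookshelf. The first two shelf undersides are at z = 0 and z = 304; with shelf thickness 23, the clear gap is 304 − 0 − 23 = 281 mm.


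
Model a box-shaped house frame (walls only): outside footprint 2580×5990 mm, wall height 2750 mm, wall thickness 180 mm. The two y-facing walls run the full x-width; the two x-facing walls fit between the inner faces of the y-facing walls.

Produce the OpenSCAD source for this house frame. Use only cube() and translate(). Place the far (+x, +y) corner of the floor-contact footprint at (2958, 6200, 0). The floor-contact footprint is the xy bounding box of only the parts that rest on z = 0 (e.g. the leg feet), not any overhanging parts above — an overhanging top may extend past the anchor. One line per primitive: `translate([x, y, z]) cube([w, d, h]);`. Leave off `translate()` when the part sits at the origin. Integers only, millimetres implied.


translate([378, 210, 0]) cube([2580, 180, 2750]);
translate([378, 6020, 0]) cube([2580, 180, 2750]);
translate([378, 390, 0]) cube([180, 5630, 2750]);
translate([2778, 390, 0]) cube([180, 5630, 2750]);


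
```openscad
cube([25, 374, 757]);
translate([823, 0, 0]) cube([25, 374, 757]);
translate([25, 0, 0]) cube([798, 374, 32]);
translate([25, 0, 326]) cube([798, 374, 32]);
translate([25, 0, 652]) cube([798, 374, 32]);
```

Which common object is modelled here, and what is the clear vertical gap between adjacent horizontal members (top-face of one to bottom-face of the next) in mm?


A bookshelf. The clear shelf gap is 294 mm.

Two tall side panels with 3 horizontal boards between them — a bookshelf. The first two shelf undersides are at z = 0 and z = 326; with shelf thickness 32, the clear gap is 326 − 0 − 32 = 294 mm.


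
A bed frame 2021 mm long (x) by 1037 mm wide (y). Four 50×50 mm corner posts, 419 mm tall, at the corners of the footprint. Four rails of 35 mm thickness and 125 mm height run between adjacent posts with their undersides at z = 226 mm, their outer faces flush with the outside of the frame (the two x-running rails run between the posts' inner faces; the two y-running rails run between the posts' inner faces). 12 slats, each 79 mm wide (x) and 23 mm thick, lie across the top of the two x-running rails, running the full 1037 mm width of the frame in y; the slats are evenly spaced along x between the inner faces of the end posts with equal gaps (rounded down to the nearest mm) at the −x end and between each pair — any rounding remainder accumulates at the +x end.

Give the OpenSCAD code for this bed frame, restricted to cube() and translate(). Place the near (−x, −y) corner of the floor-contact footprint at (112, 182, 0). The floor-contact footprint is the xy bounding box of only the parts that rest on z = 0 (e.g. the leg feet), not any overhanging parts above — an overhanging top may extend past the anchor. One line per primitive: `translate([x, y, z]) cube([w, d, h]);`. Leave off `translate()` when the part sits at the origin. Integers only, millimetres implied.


translate([112, 182, 0]) cube([50, 50, 419]);
translate([112, 1169, 0]) cube([50, 50, 419]);
translate([2083, 182, 0]) cube([50, 50, 419]);
translate([2083, 1169, 0]) cube([50, 50, 419]);
translate([162, 182, 226]) cube([1921, 35, 125]);
translate([162, 1184, 226]) cube([1921, 35, 125]);
translate([112, 232, 226]) cube([35, 937, 125]);
translate([2098, 232, 226]) cube([35, 937, 125]);
translate([236, 182, 351]) cube([79, 1037, 23]);
translate([389, 182, 351]) cube([79, 1037, 23]);
translate([542, 182, 351]) cube([79, 1037, 23]);
translate([695, 182, 351]) cube([79, 1037, 23]);
translate([848, 182, 351]) cube([79, 1037, 23]);
translate([1001, 182, 351]) cube([79, 1037, 23]);
translate([1154, 182, 351]) cube([79, 1037, 23]);
translate([1307, 182, 351]) cube([79, 1037, 23]);
translate([1460, 182, 351]) cube([79, 1037, 23]);
translate([1613, 182, 351]) cube([79, 1037, 23]);
translate([1766, 182, 351]) cube([79, 1037, 23]);
translate([1919, 182, 351]) cube([79, 1037, 23]);
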